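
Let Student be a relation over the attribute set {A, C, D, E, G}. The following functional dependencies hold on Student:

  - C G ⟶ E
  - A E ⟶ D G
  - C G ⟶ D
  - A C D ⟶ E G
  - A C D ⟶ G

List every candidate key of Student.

(A, C, D), (A, C, E), (A, C, G)

{A, C, D}⁺: ACD→EG adds E, G → {A, C, D, E, G}. Minimal: {C, D}⁺ = {C, D}; {A, D}⁺ = {A, D}; {A, C}⁺ = {A, C} — none reach the full schema.
{A, C, E}⁺: AE→DG adds D, G → {A, C, D, E, G}. Minimal: {C, E}⁺ = {C, E}; {A, E}⁺ = {A, D, E, G}; {A, C}⁺ = {A, C} — none reach the full schema.
{A, C, G}⁺: CG→E adds E; AE→DG adds D → {A, C, D, E, G}. Minimal: {C, G}⁺ = {C, D, E, G}; {A, G}⁺ = {A, G}; {A, C}⁺ = {A, C} — none reach the full schema.
Any other superkey contains one of these as a subset, so there are no further candidate keys.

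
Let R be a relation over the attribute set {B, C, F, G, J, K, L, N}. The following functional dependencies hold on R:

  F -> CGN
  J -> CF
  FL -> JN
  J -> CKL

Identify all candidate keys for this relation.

Attribute B never appears on the right-hand side of any dependency, so B must belong to every candidate key.
{B}⁺ = {B}, which is not all of the schema, so we must add further attributes.
{B, J}⁺: J→CF adds C, F; J→CKL adds K, L; F→CGN adds G, N → {B, C, F, G, J, K, L, N}. Minimal: {J}⁺ = {C, F, G, J, K, L, N}; {B}⁺ = {B} — none reach the full schema.
{B, F, L}⁺: F→CGN adds C, G, N; FL→JN adds J; J→CKL adds K → {B, C, F, G, J, K, L, N}. Minimal: {F, L}⁺ = {C, F, G, J, K, L, N}; {B, L}⁺ = {B, L}; {B, F}⁺ = {B, C, F, G, N} — none reach the full schema.

{B, J}, {B, F, L}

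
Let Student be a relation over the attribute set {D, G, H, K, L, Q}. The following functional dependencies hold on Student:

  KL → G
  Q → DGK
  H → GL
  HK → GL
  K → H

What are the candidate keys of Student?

{Q}

Attribute Q never appears on the right-hand side of any dependency, so Q must belong to every candidate key.
{Q}⁺ = {D, G, H, K, L, Q}, which is all of the schema, so {Q} is the only candidate key.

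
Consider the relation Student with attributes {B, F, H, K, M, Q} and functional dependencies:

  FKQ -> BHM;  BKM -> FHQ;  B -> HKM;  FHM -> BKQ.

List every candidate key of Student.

{B}, {F, H, M}, {F, K, Q}

{B}⁺: B→HKM adds H, K, M; BKM→FHQ adds F, Q → {B, F, H, K, M, Q}.
{F, H, M}⁺: FHM→BKQ adds B, K, Q → {B, F, H, K, M, Q}. Minimal: {H, M}⁺ = {H, M}; {F, M}⁺ = {F, M}; {F, H}⁺ = {F, H} — none reach the full schema.
{F, K, Q}⁺: FKQ→BHM adds B, H, M → {B, F, H, K, M, Q}. Minimal: {K, Q}⁺ = {K, Q}; {F, Q}⁺ = {F, Q}; {F, K}⁺ = {F, K} — none reach the full schema.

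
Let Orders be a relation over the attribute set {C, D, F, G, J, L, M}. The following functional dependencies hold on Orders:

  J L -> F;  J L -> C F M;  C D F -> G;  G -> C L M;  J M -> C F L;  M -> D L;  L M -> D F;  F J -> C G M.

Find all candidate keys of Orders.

{F, J}; {G, J}; {J, L}; {J, M}

Attribute J never appears on the right-hand side of any dependency, so J must belong to every candidate key.
{J}⁺ = {J}, which is not all of the schema, so we must add further attributes.
{F, J}⁺: FJ→CGM adds C, G, M; G→CLM adds L; M→DL adds D → {C, D, F, G, J, L, M}. Minimal: {J}⁺ = {J}; {F}⁺ = {F} — none reach the full schema.
{G, J}⁺: G→CLM adds C, L, M; JM→CFL adds F; M→DL adds D → {C, D, F, G, J, L, M}. Minimal: {J}⁺ = {J}; {G}⁺ = {C, D, F, G, L, M} — none reach the full schema.
{J, L}⁺: JL→F adds F; JL→CFM adds C, M; M→DL adds D; FJ→CGM adds G → {C, D, F, G, J, L, M}. Minimal: {L}⁺ = {L}; {J}⁺ = {J} — none reach the full schema.
{J, M}⁺: JM→CFL adds C, F, L; M→DL adds D; FJ→CGM adds G → {C, D, F, G, J, L, M}. Minimal: {M}⁺ = {D, F, L, M}; {J}⁺ = {J} — none reach the full schema.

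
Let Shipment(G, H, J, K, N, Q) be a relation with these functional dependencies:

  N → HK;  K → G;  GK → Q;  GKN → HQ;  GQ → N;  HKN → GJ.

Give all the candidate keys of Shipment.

{K}⁺: K→G adds G; GK→Q adds Q; GQ→N adds N; N→HK adds H; HKN→GJ adds J → {G, H, J, K, N, Q}.
{N}⁺: N→HK adds H, K; K→G adds G; GK→Q adds Q; HKN→GJ adds J → {G, H, J, K, N, Q}.
{G, Q}⁺: GQ→N adds N; N→HK adds H, K; HKN→GJ adds J → {G, H, J, K, N, Q}. Minimal: {Q}⁺ = {Q}; {G}⁺ = {G} — none reach the full schema.

{K}; {N}; {G, Q}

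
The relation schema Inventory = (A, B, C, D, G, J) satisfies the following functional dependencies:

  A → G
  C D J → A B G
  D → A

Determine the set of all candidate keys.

{C, D, J}

Attributes C, D, J never appear on any right-hand side, so every candidate key must contain {C, D, J}.
{C, D, J}⁺ = {A, B, C, D, G, J}, which is all of the schema, so {C, D, J} is the only candidate key.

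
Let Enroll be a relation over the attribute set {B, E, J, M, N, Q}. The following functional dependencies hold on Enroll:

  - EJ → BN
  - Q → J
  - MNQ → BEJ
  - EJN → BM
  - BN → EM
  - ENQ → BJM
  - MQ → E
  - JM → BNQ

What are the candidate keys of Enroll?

EJ; EQ; JM; MQ; BJN; BNQ

{E, J}⁺: EJ→BN adds B, N; EJN→BM adds M; JM→BNQ adds Q → {B, E, J, M, N, Q}. Minimal: {J}⁺ = {J}; {E}⁺ = {E} — none reach the full schema.
{E, Q}⁺: Q→J adds J; EJ→BN adds B, N; EJN→BM adds M → {B, E, J, M, N, Q}. Minimal: {Q}⁺ = {J, Q}; {E}⁺ = {E} — none reach the full schema.
{J, M}⁺: JM→BNQ adds B, N, Q; MNQ→BEJ adds E → {B, E, J, M, N, Q}. Minimal: {M}⁺ = {M}; {J}⁺ = {J} — none reach the full schema.
{M, Q}⁺: Q→J adds J; MQ→E adds E; JM→BNQ adds B, N → {B, E, J, M, N, Q}. Minimal: {Q}⁺ = {J, Q}; {M}⁺ = {M} — none reach the full schema.
{B, J, N}⁺: BN→EM adds E, M; JM→BNQ adds Q → {B, E, J, M, N, Q}. Minimal: {J, N}⁺ = {J, N}; {B, N}⁺ = {B, E, M, N}; {B, J}⁺ = {B, J} — none reach the full schema.
{B, N, Q}⁺: Q→J adds J; BN→EM adds E, M → {B, E, J, M, N, Q}. Minimal: {N, Q}⁺ = {J, N, Q}; {B, Q}⁺ = {B, J, Q}; {B, N}⁺ = {B, E, M, N} — none reach the full schema.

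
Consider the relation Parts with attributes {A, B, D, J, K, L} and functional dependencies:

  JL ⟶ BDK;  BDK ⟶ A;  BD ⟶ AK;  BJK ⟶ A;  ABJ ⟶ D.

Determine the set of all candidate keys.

Attributes J, L never appear on any right-hand side, so every candidate key must contain {J, L}.
{J, L}⁺ = {A, B, D, J, K, L}, which is all of the schema, so {J, L} is the only candidate key.

{J, L}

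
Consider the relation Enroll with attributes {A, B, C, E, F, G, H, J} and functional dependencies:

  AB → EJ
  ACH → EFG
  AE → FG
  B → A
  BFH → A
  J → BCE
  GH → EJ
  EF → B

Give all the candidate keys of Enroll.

Attribute H never appears on the right-hand side of any dependency, so H must belong to every candidate key.
{H}⁺ = {H}, which is not all of the schema, so we must add further attributes.
{B, H}⁺: B→A adds A; AB→EJ adds E, J; AE→FG adds F, G; J→BCE adds C → {A, B, C, E, F, G, H, J}. Minimal: {H}⁺ = {H}; {B}⁺ = {A, B, C, E, F, G, J} — none reach the full schema.
{G, H}⁺: GH→EJ adds E, J; J→BCE adds B, C; B→A adds A; ACH→EFG adds F → {A, B, C, E, F, G, H, J}. Minimal: {H}⁺ = {H}; {G}⁺ = {G} — none reach the full schema.
{H, J}⁺: J→BCE adds B, C, E; B→A adds A; ACH→EFG adds F, G → {A, B, C, E, F, G, H, J}. Minimal: {J}⁺ = {A, B, C, E, F, G, J}; {H}⁺ = {H} — none reach the full schema.
{A, C, H}⁺: ACH→EFG adds E, F, G; GH→EJ adds J; EF→B adds B → {A, B, C, E, F, G, H, J}. Minimal: {C, H}⁺ = {C, H}; {A, H}⁺ = {A, H}; {A, C}⁺ = {A, C} — none reach the full schema.
{A, E, H}⁺: AE→FG adds F, G; GH→EJ adds J; EF→B adds B; J→BCE adds C → {A, B, C, E, F, G, H, J}. Minimal: {E, H}⁺ = {E, H}; {A, H}⁺ = {A, H}; {A, E}⁺ = {A, B, C, E, F, G, J} — none reach the full schema.
{E, F, H}⁺: EF→B adds B; B→A adds A; AB→EJ adds J; AE→FG adds G; J→BCE adds C → {A, B, C, E, F, G, H, J}. Minimal: {F, H}⁺ = {F, H}; {E, H}⁺ = {E, H}; {E, F}⁺ = {A, B, C, E, F, G, J} — none reach the full schema.
Any other superkey contains one of these as a subset, so there are no further candidate keys.

(B, H); (G, H); (H, J); (A, C, H); (A, E, H); (E, F, H)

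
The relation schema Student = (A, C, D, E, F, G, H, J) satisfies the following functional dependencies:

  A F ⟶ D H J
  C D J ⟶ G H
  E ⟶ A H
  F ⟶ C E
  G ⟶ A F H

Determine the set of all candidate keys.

{F}⁺: F→CE adds C, E; E→AH adds A, H; AF→DHJ adds D, J; CDJ→GH adds G → {A, C, D, E, F, G, H, J}.
{G}⁺: G→AFH adds A, F, H; AF→DHJ adds D, J; F→CE adds C, E → {A, C, D, E, F, G, H, J}.
{C, D, J}⁺: CDJ→GH adds G, H; G→AFH adds A, F; F→CE adds E → {A, C, D, E, F, G, H, J}. Minimal: {D, J}⁺ = {D, J}; {C, J}⁺ = {C, J}; {C, D}⁺ = {C, D} — none reach the full schema.
Any other superkey contains one of these as a subset, so there are no further candidate keys.

{F}, {G}, {C, D, J}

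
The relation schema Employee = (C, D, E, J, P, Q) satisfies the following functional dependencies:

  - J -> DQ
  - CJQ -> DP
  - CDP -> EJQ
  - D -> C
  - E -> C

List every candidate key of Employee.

J; DP

{J}⁺: J→DQ adds D, Q; D→C adds C; CJQ→DP adds P; CDP→EJQ adds E → {C, D, E, J, P, Q}.
{D, P}⁺: D→C adds C; CDP→EJQ adds E, J, Q → {C, D, E, J, P, Q}. Minimal: {P}⁺ = {P}; {D}⁺ = {C, D} — none reach the full schema.
Any other superkey contains one of these as a subset, so there are no further candidate keys.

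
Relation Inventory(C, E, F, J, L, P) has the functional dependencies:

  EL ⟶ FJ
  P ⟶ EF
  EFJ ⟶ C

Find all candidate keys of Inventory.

{L, P}

Attributes L, P never appear on any right-hand side, so every candidate key must contain {L, P}.
{L, P}⁺ = {C, E, F, J, L, P}, which is all of the schema, so {L, P} is the only candidate key.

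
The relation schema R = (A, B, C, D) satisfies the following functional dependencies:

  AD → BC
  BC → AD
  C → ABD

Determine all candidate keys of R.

{C}; {A, D}

{C}⁺: C→ABD adds A, B, D → {A, B, C, D}.
{A, D}⁺: AD→BC adds B, C → {A, B, C, D}. Minimal: {D}⁺ = {D}; {A}⁺ = {A} — none reach the full schema.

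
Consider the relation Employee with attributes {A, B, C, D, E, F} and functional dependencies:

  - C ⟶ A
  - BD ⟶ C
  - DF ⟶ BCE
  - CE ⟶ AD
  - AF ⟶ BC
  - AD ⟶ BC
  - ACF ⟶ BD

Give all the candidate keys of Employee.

{A, F}, {C, F}, {D, F}

{A, F}⁺: AF→BC adds B, C; ACF→BD adds D; DF→BCE adds E → {A, B, C, D, E, F}. Minimal: {F}⁺ = {F}; {A}⁺ = {A} — none reach the full schema.
{C, F}⁺: C→A adds A; AF→BC adds B; ACF→BD adds D; DF→BCE adds E → {A, B, C, D, E, F}. Minimal: {F}⁺ = {F}; {C}⁺ = {A, C} — none reach the full schema.
{D, F}⁺: DF→BCE adds B, C, E; CE→AD adds A → {A, B, C, D, E, F}. Minimal: {F}⁺ = {F}; {D}⁺ = {D} — none reach the full schema.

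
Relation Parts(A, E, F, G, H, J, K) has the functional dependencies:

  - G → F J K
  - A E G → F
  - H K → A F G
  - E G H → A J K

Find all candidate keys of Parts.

Attributes E, H never appear on any right-hand side, so every candidate key must contain {E, H}.
{E, H}⁺ = {E, H}, which is not all of the schema, so we must add further attributes.
{E, G, H}⁺: G→FJK adds F, J, K; HK→AFG adds A → {A, E, F, G, H, J, K}.
{E, H, K}⁺: HK→AFG adds A, F, G; EGH→AJK adds J → {A, E, F, G, H, J, K}.

EGH, EHK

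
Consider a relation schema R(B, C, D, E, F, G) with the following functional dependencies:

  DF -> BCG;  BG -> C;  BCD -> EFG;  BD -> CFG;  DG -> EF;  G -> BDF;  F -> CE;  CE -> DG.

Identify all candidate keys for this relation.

{F}⁺: F→CE adds C, E; CE→DG adds D, G; DF→BCG adds B → {B, C, D, E, F, G}.
{G}⁺: G→BDF adds B, D, F; F→CE adds C, E → {B, C, D, E, F, G}.
{B, D}⁺: BD→CFG adds C, F, G; DG→EF adds E → {B, C, D, E, F, G}. Minimal: {D}⁺ = {D}; {B}⁺ = {B} — none reach the full schema.
{C, E}⁺: CE→DG adds D, G; DG→EF adds F; G→BDF adds B → {B, C, D, E, F, G}. Minimal: {E}⁺ = {E}; {C}⁺ = {C} — none reach the full schema.

(F), (G), (B, D), (C, E)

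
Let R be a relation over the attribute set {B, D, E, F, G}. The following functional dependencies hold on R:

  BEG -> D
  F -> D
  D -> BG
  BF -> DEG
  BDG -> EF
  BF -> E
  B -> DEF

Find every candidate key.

B, D, F

{B}⁺: B→DEF adds D, E, F; D→BG adds G → {B, D, E, F, G}.
{D}⁺: D→BG adds B, G; BDG→EF adds E, F → {B, D, E, F, G}.
{F}⁺: F→D adds D; D→BG adds B, G; BF→DEG adds E → {B, D, E, F, G}.
Any other superkey contains one of these as a subset, so there are no further candidate keys.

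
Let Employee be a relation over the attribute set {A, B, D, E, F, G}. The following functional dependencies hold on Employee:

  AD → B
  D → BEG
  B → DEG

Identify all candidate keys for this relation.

Attributes A, F never appear on any right-hand side, so every candidate key must contain {A, F}.
{A, F}⁺ = {A, F}, which is not all of the schema, so we must add further attributes.
{A, B, F}⁺: B→DEG adds D, E, G → {A, B, D, E, F, G}. Minimal: {B, F}⁺ = {B, D, E, F, G}; {A, F}⁺ = {A, F}; {A, B}⁺ = {A, B, D, E, G} — none reach the full schema.
{A, D, F}⁺: AD→B adds B; D→BEG adds E, G → {A, B, D, E, F, G}. Minimal: {D, F}⁺ = {B, D, E, F, G}; {A, F}⁺ = {A, F}; {A, D}⁺ = {A, B, D, E, G} — none reach the full schema.
Any other superkey contains one of these as a subset, so there are no further candidate keys.

{A, B, F}, {A, D, F}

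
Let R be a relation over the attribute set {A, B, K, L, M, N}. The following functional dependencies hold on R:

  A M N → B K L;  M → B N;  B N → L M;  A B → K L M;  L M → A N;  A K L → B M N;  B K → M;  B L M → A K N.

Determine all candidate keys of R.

{M}, {A, B}, {B, K}, {B, N}, {A, K, L}

{M}⁺: M→BN adds B, N; BN→LM adds L; LM→AN adds A; BLM→AKN adds K → {A, B, K, L, M, N}.
{A, B}⁺: AB→KLM adds K, L, M; LM→AN adds N → {A, B, K, L, M, N}.
{B, K}⁺: BK→M adds M; M→BN adds N; BN→LM adds L; LM→AN adds A → {A, B, K, L, M, N}.
{B, N}⁺: BN→LM adds L, M; LM→AN adds A; BLM→AKN adds K → {A, B, K, L, M, N}.
{A, K, L}⁺: AKL→BMN adds B, M, N → {A, B, K, L, M, N}.
Any other superkey contains one of these as a subset, so there are no further candidate keys.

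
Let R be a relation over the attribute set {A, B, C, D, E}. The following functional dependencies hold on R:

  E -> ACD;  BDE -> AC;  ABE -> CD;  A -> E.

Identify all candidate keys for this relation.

Attribute B never appears on the right-hand side of any dependency, so B must belong to every candidate key.
{B}⁺ = {B}, which is not all of the schema, so we must add further attributes.
{A, B}⁺: A→E adds E; E→ACD adds C, D → {A, B, C, D, E}. Minimal: {B}⁺ = {B}; {A}⁺ = {A, C, D, E} — none reach the full schema.
{B, E}⁺: E→ACD adds A, C, D → {A, B, C, D, E}. Minimal: {E}⁺ = {A, C, D, E}; {B}⁺ = {B} — none reach the full schema.

{A, B}; {B, E}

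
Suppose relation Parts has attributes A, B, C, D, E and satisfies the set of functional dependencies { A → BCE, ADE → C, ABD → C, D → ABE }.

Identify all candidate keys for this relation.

(D)

Attribute D never appears on the right-hand side of any dependency, so D must belong to every candidate key.
{D}⁺ = {A, B, C, D, E}, which is all of the schema, so {D} is the only candidate key.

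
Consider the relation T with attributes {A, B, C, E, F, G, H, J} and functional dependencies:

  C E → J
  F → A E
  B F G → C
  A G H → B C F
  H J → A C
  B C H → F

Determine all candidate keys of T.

{A, G, H}⁺: AGH→BCF adds B, C, F; F→AE adds E; CE→J adds J → {A, B, C, E, F, G, H, J}.
{F, G, H}⁺: F→AE adds A, E; AGH→BCF adds B, C; CE→J adds J → {A, B, C, E, F, G, H, J}.
{G, H, J}⁺: HJ→AC adds A, C; AGH→BCF adds B, F; F→AE adds E → {A, B, C, E, F, G, H, J}.
{B, C, G, H}⁺: BCH→F adds F; F→AE adds A, E; CE→J adds J → {A, B, C, E, F, G, H, J}.
{C, E, G, H}⁺: CE→J adds J; HJ→AC adds A; AGH→BCF adds B, F → {A, B, C, E, F, G, H, J}.
Any other superkey contains one of these as a subset, so there are no further candidate keys.

AGH; FGH; GHJ; BCGH; CEGH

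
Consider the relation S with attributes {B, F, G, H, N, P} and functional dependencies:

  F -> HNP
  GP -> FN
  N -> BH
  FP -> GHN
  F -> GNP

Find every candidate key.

(F), (G, P)

{F}⁺: F→HNP adds H, N, P; N→BH adds B; FP→GHN adds G → {B, F, G, H, N, P}.
{G, P}⁺: GP→FN adds F, N; N→BH adds B, H → {B, F, G, H, N, P}.
Any other superkey contains one of these as a subset, so there are no further candidate keys.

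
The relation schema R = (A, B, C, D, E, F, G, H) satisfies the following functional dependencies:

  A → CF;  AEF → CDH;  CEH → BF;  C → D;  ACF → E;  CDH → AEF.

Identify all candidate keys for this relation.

Attribute G never appears on the right-hand side of any dependency, so G must belong to every candidate key.
{G}⁺ = {G}, which is not all of the schema, so we must add further attributes.
{A, G}⁺: A→CF adds C, F; C→D adds D; ACF→E adds E; AEF→CDH adds H; CEH→BF adds B → {A, B, C, D, E, F, G, H}.
{C, G, H}⁺: C→D adds D; CDH→AEF adds A, E, F; CEH→BF adds B → {A, B, C, D, E, F, G, H}.
Any other superkey contains one of these as a subset, so there are no further candidate keys.

{A, G}, {C, G, H}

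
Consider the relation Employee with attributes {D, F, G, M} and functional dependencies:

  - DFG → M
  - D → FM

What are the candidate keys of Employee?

Attributes D, G never appear on any right-hand side, so every candidate key must contain {D, G}.
{D, G}⁺ = {D, F, G, M}, which is all of the schema, so {D, G} is the only candidate key.

{D, G}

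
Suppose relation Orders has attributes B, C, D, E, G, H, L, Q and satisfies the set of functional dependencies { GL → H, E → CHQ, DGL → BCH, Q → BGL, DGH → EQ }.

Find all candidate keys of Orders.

{D, E}, {D, Q}, {D, G, H}, {D, G, L}

Attribute D never appears on the right-hand side of any dependency, so D must belong to every candidate key.
{D}⁺ = {D}, which is not all of the schema, so we must add further attributes.
{D, E}⁺: E→CHQ adds C, H, Q; Q→BGL adds B, G, L → {B, C, D, E, G, H, L, Q}. Minimal: {E}⁺ = {B, C, E, G, H, L, Q}; {D}⁺ = {D} — none reach the full schema.
{D, Q}⁺: Q→BGL adds B, G, L; GL→H adds H; DGL→BCH adds C; DGH→EQ adds E → {B, C, D, E, G, H, L, Q}. Minimal: {Q}⁺ = {B, G, H, L, Q}; {D}⁺ = {D} — none reach the full schema.
{D, G, H}⁺: DGH→EQ adds E, Q; E→CHQ adds C; Q→BGL adds B, L → {B, C, D, E, G, H, L, Q}. Minimal: {G, H}⁺ = {G, H}; {D, H}⁺ = {D, H}; {D, G}⁺ = {D, G} — none reach the full schema.
{D, G, L}⁺: GL→H adds H; DGL→BCH adds B, C; DGH→EQ adds E, Q → {B, C, D, E, G, H, L, Q}. Minimal: {G, L}⁺ = {G, H, L}; {D, L}⁺ = {D, L}; {D, G}⁺ = {D, G} — none reach the full schema.
Any other superkey contains one of these as a subset, so there are no further candidate keys.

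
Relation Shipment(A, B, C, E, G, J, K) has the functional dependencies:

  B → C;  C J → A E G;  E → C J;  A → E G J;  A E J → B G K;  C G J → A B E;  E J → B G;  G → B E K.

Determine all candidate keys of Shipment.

(A); (E); (G); (B, J); (C, J)

{A}⁺: A→EGJ adds E, G, J; AEJ→BGK adds B, K; B→C adds C → {A, B, C, E, G, J, K}.
{E}⁺: E→CJ adds C, J; EJ→BG adds B, G; G→BEK adds K; CJ→AEG adds A → {A, B, C, E, G, J, K}.
{G}⁺: G→BEK adds B, E, K; B→C adds C; E→CJ adds J; CGJ→ABE adds A → {A, B, C, E, G, J, K}.
{B, J}⁺: B→C adds C; CJ→AEG adds A, E, G; AEJ→BGK adds K → {A, B, C, E, G, J, K}. Minimal: {J}⁺ = {J}; {B}⁺ = {B, C} — none reach the full schema.
{C, J}⁺: CJ→AEG adds A, E, G; AEJ→BGK adds B, K → {A, B, C, E, G, J, K}. Minimal: {J}⁺ = {J}; {C}⁺ = {C} — none reach the full schema.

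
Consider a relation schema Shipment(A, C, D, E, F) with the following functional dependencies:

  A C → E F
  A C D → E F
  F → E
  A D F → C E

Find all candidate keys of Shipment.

{A, C, D}, {A, D, F}

Attributes A, D never appear on any right-hand side, so every candidate key must contain {A, D}.
{A, D}⁺ = {A, D}, which is not all of the schema, so we must add further attributes.
{A, C, D}⁺: AC→EF adds E, F → {A, C, D, E, F}. Minimal: {C, D}⁺ = {C, D}; {A, D}⁺ = {A, D}; {A, C}⁺ = {A, C, E, F} — none reach the full schema.
{A, D, F}⁺: F→E adds E; ADF→CE adds C → {A, C, D, E, F}. Minimal: {D, F}⁺ = {D, E, F}; {A, F}⁺ = {A, E, F}; {A, D}⁺ = {A, D} — none reach the full schema.
Any other superkey contains one of these as a subset, so there are no further candidate keys.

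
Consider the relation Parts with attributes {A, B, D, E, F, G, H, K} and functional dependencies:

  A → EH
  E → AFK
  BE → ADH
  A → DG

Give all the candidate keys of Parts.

{A, B}, {B, E}

Attribute B never appears on the right-hand side of any dependency, so B must belong to every candidate key.
{B}⁺ = {B}, which is not all of the schema, so we must add further attributes.
{A, B}⁺: A→EH adds E, H; E→AFK adds F, K; BE→ADH adds D; A→DG adds G → {A, B, D, E, F, G, H, K}. Minimal: {B}⁺ = {B}; {A}⁺ = {A, D, E, F, G, H, K} — none reach the full schema.
{B, E}⁺: E→AFK adds A, F, K; BE→ADH adds D, H; A→DG adds G → {A, B, D, E, F, G, H, K}. Minimal: {E}⁺ = {A, D, E, F, G, H, K}; {B}⁺ = {B} — none reach the full schema.
Any other superkey contains one of these as a subset, so there are no further candidate keys.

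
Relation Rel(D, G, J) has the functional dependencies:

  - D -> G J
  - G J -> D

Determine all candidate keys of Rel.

{D}⁺: D→GJ adds G, J → {D, G, J}.
{G, J}⁺: GJ→D adds D → {D, G, J}. Minimal: {J}⁺ = {J}; {G}⁺ = {G} — none reach the full schema.
Any other superkey contains one of these as a subset, so there are no further candidate keys.

{D}, {G, J}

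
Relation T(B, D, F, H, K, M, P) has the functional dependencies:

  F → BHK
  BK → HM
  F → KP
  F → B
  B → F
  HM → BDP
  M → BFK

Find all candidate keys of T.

B, F, M

{B}⁺: B→F adds F; F→BHK adds H, K; BK→HM adds M; F→KP adds P; HM→BDP adds D → {B, D, F, H, K, M, P}.
{F}⁺: F→BHK adds B, H, K; BK→HM adds M; F→KP adds P; HM→BDP adds D → {B, D, F, H, K, M, P}.
{M}⁺: M→BFK adds B, F, K; F→BHK adds H; F→KP adds P; HM→BDP adds D → {B, D, F, H, K, M, P}.
Any other superkey contains one of these as a subset, so there are no further candidate keys.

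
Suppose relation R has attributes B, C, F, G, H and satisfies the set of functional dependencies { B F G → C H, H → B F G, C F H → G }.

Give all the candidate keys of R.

{H}; {B, F, G}

{H}⁺: H→BFG adds B, F, G; BFG→CH adds C → {B, C, F, G, H}.
{B, F, G}⁺: BFG→CH adds C, H → {B, C, F, G, H}. Minimal: {F, G}⁺ = {F, G}; {B, G}⁺ = {B, G}; {B, F}⁺ = {B, F} — none reach the full schema.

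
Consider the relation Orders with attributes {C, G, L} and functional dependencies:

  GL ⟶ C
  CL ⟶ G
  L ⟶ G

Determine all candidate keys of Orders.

(L)

Attribute L never appears on the right-hand side of any dependency, so L must belong to every candidate key.
{L}⁺ = {C, G, L}, which is all of the schema, so {L} is the only candidate key.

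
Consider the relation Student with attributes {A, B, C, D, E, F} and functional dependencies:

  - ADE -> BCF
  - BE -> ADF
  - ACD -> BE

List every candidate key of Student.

BE, ACD, ADE

{B, E}⁺: BE→ADF adds A, D, F; ADE→BCF adds C → {A, B, C, D, E, F}. Minimal: {E}⁺ = {E}; {B}⁺ = {B} — none reach the full schema.
{A, C, D}⁺: ACD→BE adds B, E; ADE→BCF adds F → {A, B, C, D, E, F}. Minimal: {C, D}⁺ = {C, D}; {A, D}⁺ = {A, D}; {A, C}⁺ = {A, C} — none reach the full schema.
{A, D, E}⁺: ADE→BCF adds B, C, F → {A, B, C, D, E, F}. Minimal: {D, E}⁺ = {D, E}; {A, E}⁺ = {A, E}; {A, D}⁺ = {A, D} — none reach the full schema.
Any other superkey contains one of these as a subset, so there are no further candidate keys.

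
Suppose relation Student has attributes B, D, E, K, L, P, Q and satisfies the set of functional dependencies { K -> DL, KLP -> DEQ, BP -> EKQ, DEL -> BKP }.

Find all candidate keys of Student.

{B, P}, {E, K}, {K, P}, {D, E, L}

{B, P}⁺: BP→EKQ adds E, K, Q; K→DL adds D, L → {B, D, E, K, L, P, Q}. Minimal: {P}⁺ = {P}; {B}⁺ = {B} — none reach the full schema.
{E, K}⁺: K→DL adds D, L; DEL→BKP adds B, P; KLP→DEQ adds Q → {B, D, E, K, L, P, Q}. Minimal: {K}⁺ = {D, K, L}; {E}⁺ = {E} — none reach the full schema.
{K, P}⁺: K→DL adds D, L; KLP→DEQ adds E, Q; DEL→BKP adds B → {B, D, E, K, L, P, Q}. Minimal: {P}⁺ = {P}; {K}⁺ = {D, K, L} — none reach the full schema.
{D, E, L}⁺: DEL→BKP adds B, K, P; KLP→DEQ adds Q → {B, D, E, K, L, P, Q}. Minimal: {E, L}⁺ = {E, L}; {D, L}⁺ = {D, L}; {D, E}⁺ = {D, E} — none reach the full schema.
Any other superkey contains one of these as a subset, so there are no further candidate keys.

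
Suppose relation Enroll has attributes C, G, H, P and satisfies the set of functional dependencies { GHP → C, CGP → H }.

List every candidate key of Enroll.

{C, G, P}⁺: CGP→H adds H → {C, G, H, P}. Minimal: {G, P}⁺ = {G, P}; {C, P}⁺ = {C, P}; {C, G}⁺ = {C, G} — none reach the full schema.
{G, H, P}⁺: GHP→C adds C → {C, G, H, P}. Minimal: {H, P}⁺ = {H, P}; {G, P}⁺ = {G, P}; {G, H}⁺ = {G, H} — none reach the full schema.
Any other superkey contains one of these as a subset, so there are no further candidate keys.

(C, G, P), (G, H, P)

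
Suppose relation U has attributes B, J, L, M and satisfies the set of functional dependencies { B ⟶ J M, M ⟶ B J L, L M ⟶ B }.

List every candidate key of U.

{B}⁺: B→JM adds J, M; M→BJL adds L → {B, J, L, M}.
{M}⁺: M→BJL adds B, J, L → {B, J, L, M}.
Any other superkey contains one of these as a subset, so there are no further candidate keys.

{B}; {M}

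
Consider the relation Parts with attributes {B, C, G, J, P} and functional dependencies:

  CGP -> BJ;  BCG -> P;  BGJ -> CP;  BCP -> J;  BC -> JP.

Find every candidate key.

Attribute G never appears on the right-hand side of any dependency, so G must belong to every candidate key.
{G}⁺ = {G}, which is not all of the schema, so we must add further attributes.
{B, C, G}⁺: BCG→P adds P; BCP→J adds J → {B, C, G, J, P}. Minimal: {C, G}⁺ = {C, G}; {B, G}⁺ = {B, G}; {B, C}⁺ = {B, C, J, P} — none reach the full schema.
{B, G, J}⁺: BGJ→CP adds C, P → {B, C, G, J, P}. Minimal: {G, J}⁺ = {G, J}; {B, J}⁺ = {B, J}; {B, G}⁺ = {B, G} — none reach the full schema.
{C, G, P}⁺: CGP→BJ adds B, J → {B, C, G, J, P}. Minimal: {G, P}⁺ = {G, P}; {C, P}⁺ = {C, P}; {C, G}⁺ = {C, G} — none reach the full schema.
Any other superkey contains one of these as a subset, so there are no further candidate keys.

{B, C, G}, {B, G, J}, {C, G, P}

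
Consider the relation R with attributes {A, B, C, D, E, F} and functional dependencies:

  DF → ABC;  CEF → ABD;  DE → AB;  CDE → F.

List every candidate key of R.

Attribute E never appears on the right-hand side of any dependency, so E must belong to every candidate key.
{E}⁺ = {E}, which is not all of the schema, so we must add further attributes.
{C, D, E}⁺: DE→AB adds A, B; CDE→F adds F → {A, B, C, D, E, F}. Minimal: {D, E}⁺ = {A, B, D, E}; {C, E}⁺ = {C, E}; {C, D}⁺ = {C, D} — none reach the full schema.
{C, E, F}⁺: CEF→ABD adds A, B, D → {A, B, C, D, E, F}. Minimal: {E, F}⁺ = {E, F}; {C, F}⁺ = {C, F}; {C, E}⁺ = {C, E} — none reach the full schema.
{D, E, F}⁺: DF→ABC adds A, B, C → {A, B, C, D, E, F}. Minimal: {E, F}⁺ = {E, F}; {D, F}⁺ = {A, B, C, D, F}; {D, E}⁺ = {A, B, D, E} — none reach the full schema.

{C, D, E}; {C, E, F}; {D, E, F}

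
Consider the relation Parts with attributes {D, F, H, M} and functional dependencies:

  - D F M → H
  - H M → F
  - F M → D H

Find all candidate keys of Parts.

{F, M}⁺: FM→DH adds D, H → {D, F, H, M}. Minimal: {M}⁺ = {M}; {F}⁺ = {F} — none reach the full schema.
{H, M}⁺: HM→F adds F; FM→DH adds D → {D, F, H, M}. Minimal: {M}⁺ = {M}; {H}⁺ = {H} — none reach the full schema.

(F, M), (H, M)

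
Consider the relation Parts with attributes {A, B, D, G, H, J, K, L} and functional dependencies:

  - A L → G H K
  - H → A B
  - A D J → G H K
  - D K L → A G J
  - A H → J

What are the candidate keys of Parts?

Attributes D, L never appear on any right-hand side, so every candidate key must contain {D, L}.
{D, L}⁺ = {D, L}, which is not all of the schema, so we must add further attributes.
{A, D, L}⁺: AL→GHK adds G, H, K; H→AB adds B; DKL→AGJ adds J → {A, B, D, G, H, J, K, L}. Minimal: {D, L}⁺ = {D, L}; {A, L}⁺ = {A, B, G, H, J, K, L}; {A, D}⁺ = {A, D} — none reach the full schema.
{D, H, L}⁺: H→AB adds A, B; AH→J adds J; AL→GHK adds G, K → {A, B, D, G, H, J, K, L}. Minimal: {H, L}⁺ = {A, B, G, H, J, K, L}; {D, L}⁺ = {D, L}; {D, H}⁺ = {A, B, D, G, H, J, K} — none reach the full schema.
{D, K, L}⁺: DKL→AGJ adds A, G, J; AL→GHK adds H; H→AB adds B → {A, B, D, G, H, J, K, L}. Minimal: {K, L}⁺ = {K, L}; {D, L}⁺ = {D, L}; {D, K}⁺ = {D, K} — none reach the full schema.

ADL; DHL; DKL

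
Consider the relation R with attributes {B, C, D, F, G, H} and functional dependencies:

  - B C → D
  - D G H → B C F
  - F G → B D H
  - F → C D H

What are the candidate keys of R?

Attribute G never appears on the right-hand side of any dependency, so G must belong to every candidate key.
{G}⁺ = {G}, which is not all of the schema, so we must add further attributes.
{F, G}⁺: FG→BDH adds B, D, H; F→CDH adds C → {B, C, D, F, G, H}.
{D, G, H}⁺: DGH→BCF adds B, C, F → {B, C, D, F, G, H}.
{B, C, G, H}⁺: BC→D adds D; DGH→BCF adds F → {B, C, D, F, G, H}.

(F, G), (D, G, H), (B, C, G, H)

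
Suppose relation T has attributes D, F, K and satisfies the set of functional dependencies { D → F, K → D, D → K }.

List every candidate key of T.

{D}; {K}

{D}⁺: D→F adds F; D→K adds K → {D, F, K}.
{K}⁺: K→D adds D; D→F adds F → {D, F, K}.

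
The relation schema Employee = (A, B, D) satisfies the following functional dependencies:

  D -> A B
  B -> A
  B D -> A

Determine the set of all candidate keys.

D

Attribute D never appears on the right-hand side of any dependency, so D must belong to every candidate key.
{D}⁺ = {A, B, D}, which is all of the schema, so {D} is the only candidate key.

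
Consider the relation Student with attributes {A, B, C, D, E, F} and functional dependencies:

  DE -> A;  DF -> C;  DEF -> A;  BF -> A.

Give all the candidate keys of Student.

{B, D, E, F}

Attributes B, D, E, F never appear on any right-hand side, so every candidate key must contain {B, D, E, F}.
{B, D, E, F}⁺ = {A, B, C, D, E, F}, which is all of the schema, so {B, D, E, F} is the only candidate key.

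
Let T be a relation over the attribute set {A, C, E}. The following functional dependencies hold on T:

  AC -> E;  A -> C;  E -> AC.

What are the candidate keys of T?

{A}; {E}

{A}⁺: A→C adds C; AC→E adds E → {A, C, E}.
{E}⁺: E→AC adds A, C → {A, C, E}.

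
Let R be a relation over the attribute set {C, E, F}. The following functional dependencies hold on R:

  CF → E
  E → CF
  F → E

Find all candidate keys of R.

E; F

{E}⁺: E→CF adds C, F → {C, E, F}.
{F}⁺: F→E adds E; E→CF adds C → {C, E, F}.
Any other superkey contains one of these as a subset, so there are no further candidate keys.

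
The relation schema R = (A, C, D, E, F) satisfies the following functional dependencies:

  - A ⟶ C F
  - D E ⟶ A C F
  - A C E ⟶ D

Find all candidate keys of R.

{A, E}, {D, E}

{A, E}⁺: A→CF adds C, F; ACE→D adds D → {A, C, D, E, F}.
{D, E}⁺: DE→ACF adds A, C, F → {A, C, D, E, F}.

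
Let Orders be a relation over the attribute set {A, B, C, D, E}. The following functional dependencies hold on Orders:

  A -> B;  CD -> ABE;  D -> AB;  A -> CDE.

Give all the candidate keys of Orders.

{A}; {D}

{A}⁺: A→B adds B; A→CDE adds C, D, E → {A, B, C, D, E}.
{D}⁺: D→AB adds A, B; A→CDE adds C, E → {A, B, C, D, E}.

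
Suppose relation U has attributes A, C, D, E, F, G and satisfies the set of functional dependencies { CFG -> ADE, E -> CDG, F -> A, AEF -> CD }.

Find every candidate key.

Attribute F never appears on the right-hand side of any dependency, so F must belong to every candidate key.
{F}⁺ = {A, F}, which is not all of the schema, so we must add further attributes.
{E, F}⁺: E→CDG adds C, D, G; F→A adds A → {A, C, D, E, F, G}. Minimal: {F}⁺ = {A, F}; {E}⁺ = {C, D, E, G} — none reach the full schema.
{C, F, G}⁺: CFG→ADE adds A, D, E → {A, C, D, E, F, G}. Minimal: {F, G}⁺ = {A, F, G}; {C, G}⁺ = {C, G}; {C, F}⁺ = {A, C, F} — none reach the full schema.

{E, F}, {C, F, G}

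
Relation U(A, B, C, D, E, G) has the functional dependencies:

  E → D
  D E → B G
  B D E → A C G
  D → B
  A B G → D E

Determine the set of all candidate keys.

{E}⁺: E→D adds D; DE→BG adds B, G; BDE→ACG adds A, C → {A, B, C, D, E, G}.
{A, B, G}⁺: ABG→DE adds D, E; BDE→ACG adds C → {A, B, C, D, E, G}. Minimal: {B, G}⁺ = {B, G}; {A, G}⁺ = {A, G}; {A, B}⁺ = {A, B} — none reach the full schema.
{A, D, G}⁺: D→B adds B; ABG→DE adds E; BDE→ACG adds C → {A, B, C, D, E, G}. Minimal: {D, G}⁺ = {B, D, G}; {A, G}⁺ = {A, G}; {A, D}⁺ = {A, B, D} — none reach the full schema.
Any other superkey contains one of these as a subset, so there are no further candidate keys.

E, ABG, ADG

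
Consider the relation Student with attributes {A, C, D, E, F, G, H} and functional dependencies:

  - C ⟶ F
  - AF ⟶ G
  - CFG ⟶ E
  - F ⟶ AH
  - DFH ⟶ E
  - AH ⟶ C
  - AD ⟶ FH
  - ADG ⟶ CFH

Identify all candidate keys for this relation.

AD, CD, DF

Attribute D never appears on the right-hand side of any dependency, so D must belong to every candidate key.
{D}⁺ = {D}, which is not all of the schema, so we must add further attributes.
{A, D}⁺: AD→FH adds F, H; AF→G adds G; DFH→E adds E; AH→C adds C → {A, C, D, E, F, G, H}.
{C, D}⁺: C→F adds F; F→AH adds A, H; DFH→E adds E; AF→G adds G → {A, C, D, E, F, G, H}.
{D, F}⁺: F→AH adds A, H; DFH→E adds E; AH→C adds C; AF→G adds G → {A, C, D, E, F, G, H}.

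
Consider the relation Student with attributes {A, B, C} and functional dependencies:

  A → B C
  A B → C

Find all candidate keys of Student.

A

{A}⁺: A→BC adds B, C → {A, B, C}.
No other minimal superkey exists.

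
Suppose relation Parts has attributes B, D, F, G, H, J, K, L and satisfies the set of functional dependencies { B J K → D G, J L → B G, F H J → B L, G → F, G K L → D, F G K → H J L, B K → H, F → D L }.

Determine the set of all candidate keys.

{G, K}⁺: G→F adds F; FGK→HJL adds H, J, L; F→DL adds D; JL→BG adds B → {B, D, F, G, H, J, K, L}. Minimal: {K}⁺ = {K}; {G}⁺ = {D, F, G, L} — none reach the full schema.
{B, J, K}⁺: BJK→DG adds D, G; G→F adds F; FGK→HJL adds H, L → {B, D, F, G, H, J, K, L}. Minimal: {J, K}⁺ = {J, K}; {B, K}⁺ = {B, H, K}; {B, J}⁺ = {B, J} — none reach the full schema.
{F, J, K}⁺: F→DL adds D, L; JL→BG adds B, G; FGK→HJL adds H → {B, D, F, G, H, J, K, L}. Minimal: {J, K}⁺ = {J, K}; {F, K}⁺ = {D, F, K, L}; {F, J}⁺ = {B, D, F, G, J, L} — none reach the full schema.
{J, K, L}⁺: JL→BG adds B, G; G→F adds F; GKL→D adds D; FGK→HJL adds H → {B, D, F, G, H, J, K, L}. Minimal: {K, L}⁺ = {K, L}; {J, L}⁺ = {B, D, F, G, J, L}; {J, K}⁺ = {J, K} — none reach the full schema.

{G, K}, {B, J, K}, {F, J, K}, {J, K, L}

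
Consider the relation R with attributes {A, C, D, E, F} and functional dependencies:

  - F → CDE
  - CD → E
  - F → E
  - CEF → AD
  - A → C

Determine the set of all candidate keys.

F

Attribute F never appears on the right-hand side of any dependency, so F must belong to every candidate key.
{F}⁺ = {A, C, D, E, F}, which is all of the schema, so {F} is the only candidate key.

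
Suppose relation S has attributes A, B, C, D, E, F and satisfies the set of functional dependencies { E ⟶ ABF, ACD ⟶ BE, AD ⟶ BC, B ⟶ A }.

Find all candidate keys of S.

Attribute D never appears on the right-hand side of any dependency, so D must belong to every candidate key.
{D}⁺ = {D}, which is not all of the schema, so we must add further attributes.
{A, D}⁺: AD→BC adds B, C; ACD→BE adds E; E→ABF adds F → {A, B, C, D, E, F}. Minimal: {D}⁺ = {D}; {A}⁺ = {A} — none reach the full schema.
{B, D}⁺: B→A adds A; AD→BC adds C; ACD→BE adds E; E→ABF adds F → {A, B, C, D, E, F}. Minimal: {D}⁺ = {D}; {B}⁺ = {A, B} — none reach the full schema.
{D, E}⁺: E→ABF adds A, B, F; AD→BC adds C → {A, B, C, D, E, F}. Minimal: {E}⁺ = {A, B, E, F}; {D}⁺ = {D} — none reach the full schema.
Any other superkey contains one of these as a subset, so there are no further candidate keys.

(A, D), (B, D), (D, E)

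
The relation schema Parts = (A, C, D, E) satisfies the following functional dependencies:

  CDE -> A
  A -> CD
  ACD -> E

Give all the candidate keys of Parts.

{A}⁺: A→CD adds C, D; ACD→E adds E → {A, C, D, E}.
{C, D, E}⁺: CDE→A adds A → {A, C, D, E}. Minimal: {D, E}⁺ = {D, E}; {C, E}⁺ = {C, E}; {C, D}⁺ = {C, D} — none reach the full schema.
Any other superkey contains one of these as a subset, so there are no further candidate keys.

{A}, {C, D, E}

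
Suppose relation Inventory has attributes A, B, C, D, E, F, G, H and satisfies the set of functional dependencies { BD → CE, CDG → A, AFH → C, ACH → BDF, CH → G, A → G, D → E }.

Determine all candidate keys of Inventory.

(A, C, H), (A, F, H), (B, D, H), (C, D, H)

{A, C, H}⁺: ACH→BDF adds B, D, F; CH→G adds G; D→E adds E → {A, B, C, D, E, F, G, H}. Minimal: {C, H}⁺ = {C, G, H}; {A, H}⁺ = {A, G, H}; {A, C}⁺ = {A, C, G} — none reach the full schema.
{A, F, H}⁺: AFH→C adds C; ACH→BDF adds B, D; CH→G adds G; D→E adds E → {A, B, C, D, E, F, G, H}. Minimal: {F, H}⁺ = {F, H}; {A, H}⁺ = {A, G, H}; {A, F}⁺ = {A, F, G} — none reach the full schema.
{B, D, H}⁺: BD→CE adds C, E; CH→G adds G; CDG→A adds A; ACH→BDF adds F → {A, B, C, D, E, F, G, H}. Minimal: {D, H}⁺ = {D, E, H}; {B, H}⁺ = {B, H}; {B, D}⁺ = {B, C, D, E} — none reach the full schema.
{C, D, H}⁺: CH→G adds G; D→E adds E; CDG→A adds A; ACH→BDF adds B, F → {A, B, C, D, E, F, G, H}. Minimal: {D, H}⁺ = {D, E, H}; {C, H}⁺ = {C, G, H}; {C, D}⁺ = {C, D, E} — none reach the full schema.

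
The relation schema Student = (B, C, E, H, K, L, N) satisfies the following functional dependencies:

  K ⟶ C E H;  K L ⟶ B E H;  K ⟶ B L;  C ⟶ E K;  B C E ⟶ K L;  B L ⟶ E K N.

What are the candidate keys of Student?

{C}⁺: C→EK adds E, K; K→CEH adds H; K→BL adds B, L; BL→EKN adds N → {B, C, E, H, K, L, N}.
{K}⁺: K→CEH adds C, E, H; K→BL adds B, L; BL→EKN adds N → {B, C, E, H, K, L, N}.
{B, L}⁺: BL→EKN adds E, K, N; K→CEH adds C, H → {B, C, E, H, K, L, N}. Minimal: {L}⁺ = {L}; {B}⁺ = {B} — none reach the full schema.

C; K; BL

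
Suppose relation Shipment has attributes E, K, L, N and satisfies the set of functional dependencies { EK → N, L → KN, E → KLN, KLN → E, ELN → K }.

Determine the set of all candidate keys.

{E}, {L}

{E}⁺: E→KLN adds K, L, N → {E, K, L, N}.
{L}⁺: L→KN adds K, N; KLN→E adds E → {E, K, L, N}.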